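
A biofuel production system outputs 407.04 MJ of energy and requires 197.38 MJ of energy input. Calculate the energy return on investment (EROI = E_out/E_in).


EROI = E_out / E_in
= 407.04 / 197.38
= 2.0622

2.0622


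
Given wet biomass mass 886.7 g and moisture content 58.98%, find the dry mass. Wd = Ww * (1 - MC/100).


Wd = Ww * (1 - MC/100)
= 886.7 * (1 - 58.98/100)
= 363.7243 g

363.7243 g


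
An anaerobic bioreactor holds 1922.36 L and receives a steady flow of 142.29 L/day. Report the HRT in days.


HRT = V / Q
= 1922.36 / 142.29
= 13.5102 days

13.5102 days


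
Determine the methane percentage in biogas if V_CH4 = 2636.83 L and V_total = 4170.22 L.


CH4% = V_CH4 / V_total * 100
= 2636.83 / 4170.22 * 100
= 63.2300%

63.2300%


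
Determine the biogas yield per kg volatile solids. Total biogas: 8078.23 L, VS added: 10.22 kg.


Y = V / VS
= 8078.23 / 10.22
= 790.4335 L/kg VS

790.4335 L/kg VS


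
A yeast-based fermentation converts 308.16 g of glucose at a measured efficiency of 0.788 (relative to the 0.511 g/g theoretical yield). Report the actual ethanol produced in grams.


Actual ethanol: m = 0.511 * 308.16 * 0.788
m = 124.0862 g

124.0862 g


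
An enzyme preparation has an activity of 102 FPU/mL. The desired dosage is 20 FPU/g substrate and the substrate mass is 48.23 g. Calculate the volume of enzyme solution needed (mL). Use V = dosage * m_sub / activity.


V = dosage * m_sub / activity
V = 20 * 48.23 / 102
V = 9.4569 mL

9.4569 mL


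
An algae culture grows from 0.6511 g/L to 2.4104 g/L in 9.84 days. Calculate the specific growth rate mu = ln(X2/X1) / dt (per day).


mu = ln(X2/X1) / dt
= ln(2.4104/0.6511) / 9.84
= 0.1330 per day

0.1330 per day


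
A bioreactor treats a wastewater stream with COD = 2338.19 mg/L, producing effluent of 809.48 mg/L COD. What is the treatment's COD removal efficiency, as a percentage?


eta = (COD_in - COD_out) / COD_in * 100
= (2338.19 - 809.48) / 2338.19 * 100
= 65.3801%

65.3801%


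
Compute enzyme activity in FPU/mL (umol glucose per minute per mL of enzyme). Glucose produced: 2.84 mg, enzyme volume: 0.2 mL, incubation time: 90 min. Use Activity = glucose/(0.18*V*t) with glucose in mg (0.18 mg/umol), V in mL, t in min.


Activity = glucose_mg / (0.18 mg/umol * V_mL * t_min)
= 2.84 / (0.18 * 0.2 * 90)
= 0.8765 FPU/mL

0.8765 FPU/mL


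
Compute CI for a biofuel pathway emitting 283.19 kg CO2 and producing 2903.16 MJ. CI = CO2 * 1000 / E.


CI = CO2 * 1000 / E
= 283.19 * 1000 / 2903.16
= 97.5454 g CO2/MJ

97.5454 g CO2/MJ


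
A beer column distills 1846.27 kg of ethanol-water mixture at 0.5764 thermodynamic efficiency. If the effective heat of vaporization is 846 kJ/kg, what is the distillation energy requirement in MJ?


E = m * 846 / (eta * 1000)
= 1846.27 * 846 / (0.5764 * 1000)
= 2709.8272 MJ

2709.8272 MJ


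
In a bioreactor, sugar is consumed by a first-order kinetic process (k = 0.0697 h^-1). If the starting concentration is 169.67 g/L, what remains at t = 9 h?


S = S0 * exp(-k * t)
S = 169.67 * exp(-0.0697 * 9)
S = 90.6092 g/L

90.6092 g/L


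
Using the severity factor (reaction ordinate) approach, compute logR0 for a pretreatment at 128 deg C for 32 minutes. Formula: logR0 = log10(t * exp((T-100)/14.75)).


logR0 = log10(t * exp((T - 100) / 14.75))
= log10(32 * exp((128 - 100) / 14.75))
= 2.3296

2.3296


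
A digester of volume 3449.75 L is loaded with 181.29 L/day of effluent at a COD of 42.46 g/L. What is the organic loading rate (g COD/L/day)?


OLR = Q * S / V
= 181.29 * 42.46 / 3449.75
= 2.2313 g/L/day

2.2313 g/L/day


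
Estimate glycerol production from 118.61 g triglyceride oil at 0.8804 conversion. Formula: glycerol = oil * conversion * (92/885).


glycerol = oil * conv * (92/885)
= 118.61 * 0.8804 * 92 / 885
= 10.8554 g

10.8554 g


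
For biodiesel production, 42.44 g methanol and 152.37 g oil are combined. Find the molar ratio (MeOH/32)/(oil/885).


Molar ratio = n_MeOH / n_oil = (MeOH/32) / (oil/885) = (MeOH * 885) / (32 * oil)
= (42.44 * 885) / (32 * 152.37)
= 7.7032

7.7032


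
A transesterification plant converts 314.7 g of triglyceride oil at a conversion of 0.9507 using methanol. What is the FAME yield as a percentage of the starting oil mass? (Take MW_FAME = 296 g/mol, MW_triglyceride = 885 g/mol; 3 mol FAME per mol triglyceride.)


m_FAME = oil * conv * (3 * 296 / 885) = oil * conv * (888/885)
= 314.7 * 0.9507 * 888 / 885
= 300.1995 g
Y = m_FAME / oil * 100 = conv * (888/885) * 100
= 0.9507 * 888 / 885 * 100
= 95.39%

95.39%


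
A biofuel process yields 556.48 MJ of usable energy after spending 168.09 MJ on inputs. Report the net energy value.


NEV = E_out - E_in
= 556.48 - 168.09
= 388.3900 MJ

388.3900 MJ


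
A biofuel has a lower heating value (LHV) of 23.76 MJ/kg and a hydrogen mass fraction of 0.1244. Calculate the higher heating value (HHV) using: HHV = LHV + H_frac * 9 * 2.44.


HHV = LHV + H_frac * 9 * 2.44
= 23.76 + 0.1244 * 9 * 2.44
= 26.4918 MJ/kg

26.4918 MJ/kg


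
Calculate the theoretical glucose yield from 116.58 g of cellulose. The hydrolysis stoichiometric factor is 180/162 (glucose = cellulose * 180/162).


glucose = cellulose * 180/162
= 116.58 * 180/162
= 129.5333 g

129.5333 g


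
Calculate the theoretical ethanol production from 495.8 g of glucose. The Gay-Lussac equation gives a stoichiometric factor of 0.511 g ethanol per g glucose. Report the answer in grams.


Theoretical ethanol yield: m_EtOH = 0.511 * m_glucose
m_EtOH = 0.511 * 495.8 = 253.3538 g

253.3538 g


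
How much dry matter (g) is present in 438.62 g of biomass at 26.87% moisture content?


Wd = Ww * (1 - MC/100)
= 438.62 * (1 - 26.87/100)
= 320.7628 g

320.7628 g


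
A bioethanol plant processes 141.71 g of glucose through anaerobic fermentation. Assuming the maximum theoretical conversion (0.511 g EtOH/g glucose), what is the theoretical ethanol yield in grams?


Theoretical ethanol yield: m_EtOH = 0.511 * m_glucose
m_EtOH = 0.511 * 141.71 = 72.4138 g

72.4138 g


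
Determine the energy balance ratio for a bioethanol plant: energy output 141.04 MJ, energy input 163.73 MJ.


EROI = E_out / E_in
= 141.04 / 163.73
= 0.8614

0.8614


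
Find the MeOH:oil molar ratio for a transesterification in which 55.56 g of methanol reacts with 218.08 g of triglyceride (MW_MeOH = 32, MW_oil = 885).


Molar ratio = n_MeOH / n_oil = (MeOH/32) / (oil/885) = (MeOH * 885) / (32 * oil)
= (55.56 * 885) / (32 * 218.08)
= 7.0460

7.0460


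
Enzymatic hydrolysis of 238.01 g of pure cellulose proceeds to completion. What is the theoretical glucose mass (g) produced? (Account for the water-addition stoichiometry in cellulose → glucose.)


glucose = cellulose * 180/162
= 238.01 * 180/162
= 264.4556 g

264.4556 g


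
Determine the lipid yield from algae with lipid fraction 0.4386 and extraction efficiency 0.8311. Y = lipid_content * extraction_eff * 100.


Y = lipid_content * extraction_eff * 100
= 0.4386 * 0.8311 * 100
= 36.4520%

36.4520%


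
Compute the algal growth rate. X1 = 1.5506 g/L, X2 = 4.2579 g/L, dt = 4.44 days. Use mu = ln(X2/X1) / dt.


mu = ln(X2/X1) / dt
= ln(4.2579/1.5506) / 4.44
= 0.2275 per day

0.2275 per day


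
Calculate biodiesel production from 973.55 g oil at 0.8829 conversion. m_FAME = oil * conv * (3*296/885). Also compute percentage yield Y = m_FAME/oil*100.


m_FAME = oil * conv * (3 * 296 / 885) = oil * conv * (888/885)
= 973.55 * 0.8829 * 888 / 885
= 862.4610 g
Y = m_FAME / oil * 100 = conv * (888/885) * 100
= 0.8829 * 888 / 885 * 100
= 88.59%

862.4610 g FAME; Y = 88.59%


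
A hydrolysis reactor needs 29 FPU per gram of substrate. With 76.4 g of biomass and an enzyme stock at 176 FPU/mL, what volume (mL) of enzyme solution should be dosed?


V = dosage * m_sub / activity
V = 29 * 76.4 / 176
V = 12.5886 mL

12.5886 mL


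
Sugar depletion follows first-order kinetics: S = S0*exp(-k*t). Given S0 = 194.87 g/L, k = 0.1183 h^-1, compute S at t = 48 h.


S = S0 * exp(-k * t)
S = 194.87 * exp(-0.1183 * 48)
S = 0.6663 g/L

0.6663 g/L


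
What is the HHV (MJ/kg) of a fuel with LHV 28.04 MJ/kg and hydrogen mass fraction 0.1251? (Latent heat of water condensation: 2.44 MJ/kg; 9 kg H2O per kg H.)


HHV = LHV + H_frac * 9 * 2.44
= 28.04 + 0.1251 * 9 * 2.44
= 30.7872 MJ/kg

30.7872 MJ/kg


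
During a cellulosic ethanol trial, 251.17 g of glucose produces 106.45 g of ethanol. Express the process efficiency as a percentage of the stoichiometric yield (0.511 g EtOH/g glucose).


Fermentation efficiency = (actual / (0.511 * glucose)) * 100
= (106.45 / (0.511 * 251.17)) * 100
= 82.9387%

82.9387%


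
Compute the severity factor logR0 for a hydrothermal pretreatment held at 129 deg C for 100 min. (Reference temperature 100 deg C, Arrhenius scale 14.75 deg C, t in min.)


logR0 = log10(t * exp((T - 100) / 14.75))
= log10(100 * exp((129 - 100) / 14.75))
= 2.8539

2.8539


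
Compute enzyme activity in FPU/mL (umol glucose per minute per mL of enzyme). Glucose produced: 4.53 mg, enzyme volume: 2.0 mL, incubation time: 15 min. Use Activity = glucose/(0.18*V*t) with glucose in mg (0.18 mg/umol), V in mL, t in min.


Activity = glucose_mg / (0.18 mg/umol * V_mL * t_min)
= 4.53 / (0.18 * 2.0 * 15)
= 0.8389 FPU/mL

0.8389 FPU/mL


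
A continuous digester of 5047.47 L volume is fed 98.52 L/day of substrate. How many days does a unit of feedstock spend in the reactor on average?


HRT = V / Q
= 5047.47 / 98.52
= 51.2329 days

51.2329 days


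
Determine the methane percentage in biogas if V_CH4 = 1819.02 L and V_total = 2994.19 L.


CH4% = V_CH4 / V_total * 100
= 1819.02 / 2994.19 * 100
= 60.7517%

60.7517%


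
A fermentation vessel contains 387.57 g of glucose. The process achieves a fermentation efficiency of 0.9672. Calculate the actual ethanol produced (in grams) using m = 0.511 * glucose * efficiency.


Actual ethanol: m = 0.511 * 387.57 * 0.9672
m = 191.5523 g

191.5523 g


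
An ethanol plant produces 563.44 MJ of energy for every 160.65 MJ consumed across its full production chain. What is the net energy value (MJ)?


NEV = E_out - E_in
= 563.44 - 160.65
= 402.7900 MJ

402.7900 MJ


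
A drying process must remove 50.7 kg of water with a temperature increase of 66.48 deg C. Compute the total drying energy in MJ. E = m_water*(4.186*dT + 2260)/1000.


E = m_water * (4.186 * dT + 2260) / 1000
= 50.7 * (4.186 * 66.48 + 2260) / 1000
= 128.6911 MJ

128.6911 MJ


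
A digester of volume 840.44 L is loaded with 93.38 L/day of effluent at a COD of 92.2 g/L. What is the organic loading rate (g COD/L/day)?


OLR = Q * S / V
= 93.38 * 92.2 / 840.44
= 10.2442 g/L/day

10.2442 g/L/day


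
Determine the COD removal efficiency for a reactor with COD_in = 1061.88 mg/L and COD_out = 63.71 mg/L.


eta = (COD_in - COD_out) / COD_in * 100
= (1061.88 - 63.71) / 1061.88 * 100
= 94.0003%

94.0003%


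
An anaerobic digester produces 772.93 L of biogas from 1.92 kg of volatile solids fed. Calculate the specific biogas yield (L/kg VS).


Y = V / VS
= 772.93 / 1.92
= 402.5677 L/kg VS

402.5677 L/kg VS


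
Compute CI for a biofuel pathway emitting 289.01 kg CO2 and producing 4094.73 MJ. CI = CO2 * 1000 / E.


CI = CO2 * 1000 / E
= 289.01 * 1000 / 4094.73
= 70.5810 g CO2/MJ

70.5810 g CO2/MJ


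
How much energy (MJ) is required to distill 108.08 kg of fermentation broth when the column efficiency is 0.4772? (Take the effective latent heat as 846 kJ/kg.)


E = m * 846 / (eta * 1000)
= 108.08 * 846 / (0.4772 * 1000)
= 191.6087 MJ

191.6087 MJ


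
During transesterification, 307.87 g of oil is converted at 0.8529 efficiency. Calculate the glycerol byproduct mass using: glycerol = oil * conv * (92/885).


glycerol = oil * conv * (92/885)
= 307.87 * 0.8529 * 92 / 885
= 27.2967 g

27.2967 g


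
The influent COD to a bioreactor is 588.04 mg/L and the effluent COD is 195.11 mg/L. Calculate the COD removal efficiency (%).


eta = (COD_in - COD_out) / COD_in * 100
= (588.04 - 195.11) / 588.04 * 100
= 66.8203%

66.8203%


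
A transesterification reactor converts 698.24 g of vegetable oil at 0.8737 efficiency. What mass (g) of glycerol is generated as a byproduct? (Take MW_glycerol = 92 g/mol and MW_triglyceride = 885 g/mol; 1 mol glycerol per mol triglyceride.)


glycerol = oil * conv * (92/885)
= 698.24 * 0.8737 * 92 / 885
= 63.4179 g

63.4179 g


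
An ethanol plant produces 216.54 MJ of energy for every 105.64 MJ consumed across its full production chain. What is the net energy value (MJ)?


NEV = E_out - E_in
= 216.54 - 105.64
= 110.9000 MJ

110.9000 MJ


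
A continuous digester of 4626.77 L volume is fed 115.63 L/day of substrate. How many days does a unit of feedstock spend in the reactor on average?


HRT = V / Q
= 4626.77 / 115.63
= 40.0136 days

40.0136 days


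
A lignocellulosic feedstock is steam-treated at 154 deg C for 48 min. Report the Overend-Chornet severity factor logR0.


logR0 = log10(t * exp((T - 100) / 14.75))
= log10(48 * exp((154 - 100) / 14.75))
= 3.2712

3.2712


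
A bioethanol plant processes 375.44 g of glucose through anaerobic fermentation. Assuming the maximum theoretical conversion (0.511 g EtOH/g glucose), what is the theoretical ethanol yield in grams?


Theoretical ethanol yield: m_EtOH = 0.511 * m_glucose
m_EtOH = 0.511 * 375.44 = 191.8498 g

191.8498 g


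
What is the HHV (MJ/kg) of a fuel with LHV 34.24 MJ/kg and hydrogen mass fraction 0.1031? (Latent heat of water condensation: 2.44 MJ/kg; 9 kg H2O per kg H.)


HHV = LHV + H_frac * 9 * 2.44
= 34.24 + 0.1031 * 9 * 2.44
= 36.5041 MJ/kg

36.5041 MJ/kg


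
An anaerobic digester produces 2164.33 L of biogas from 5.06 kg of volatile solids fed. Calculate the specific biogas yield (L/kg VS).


Y = V / VS
= 2164.33 / 5.06
= 427.7332 L/kg VS

427.7332 L/kg VS


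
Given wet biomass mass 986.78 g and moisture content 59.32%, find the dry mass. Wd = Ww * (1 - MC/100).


Wd = Ww * (1 - MC/100)
= 986.78 * (1 - 59.32/100)
= 401.4221 g

401.4221 g


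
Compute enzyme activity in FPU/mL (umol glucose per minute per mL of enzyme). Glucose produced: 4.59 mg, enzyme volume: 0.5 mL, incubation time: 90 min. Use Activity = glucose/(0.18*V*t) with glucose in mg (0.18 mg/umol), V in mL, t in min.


Activity = glucose_mg / (0.18 mg/umol * V_mL * t_min)
= 4.59 / (0.18 * 0.5 * 90)
= 0.5667 FPU/mL

0.5667 FPU/mL


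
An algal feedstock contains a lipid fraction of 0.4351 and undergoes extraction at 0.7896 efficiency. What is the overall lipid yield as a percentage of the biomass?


Y = lipid_content * extraction_eff * 100
= 0.4351 * 0.7896 * 100
= 34.3555%

34.3555%


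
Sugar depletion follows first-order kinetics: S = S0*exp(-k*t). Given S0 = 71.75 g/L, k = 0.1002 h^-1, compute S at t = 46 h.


S = S0 * exp(-k * t)
S = 71.75 * exp(-0.1002 * 46)
S = 0.7146 g/L

0.7146 g/L


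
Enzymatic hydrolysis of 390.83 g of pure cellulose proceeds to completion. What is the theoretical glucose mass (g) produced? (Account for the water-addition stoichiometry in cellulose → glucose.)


glucose = cellulose * 180/162
= 390.83 * 180/162
= 434.2556 g

434.2556 g


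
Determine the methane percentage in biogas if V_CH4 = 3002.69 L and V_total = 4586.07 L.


CH4% = V_CH4 / V_total * 100
= 3002.69 / 4586.07 * 100
= 65.4741%

65.4741%


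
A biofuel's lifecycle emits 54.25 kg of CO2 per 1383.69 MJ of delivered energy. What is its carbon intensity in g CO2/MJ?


CI = CO2 * 1000 / E
= 54.25 * 1000 / 1383.69
= 39.2068 g CO2/MJ

39.2068 g CO2/MJ


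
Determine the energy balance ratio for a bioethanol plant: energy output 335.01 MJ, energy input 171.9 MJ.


EROI = E_out / E_in
= 335.01 / 171.9
= 1.9489

1.9489


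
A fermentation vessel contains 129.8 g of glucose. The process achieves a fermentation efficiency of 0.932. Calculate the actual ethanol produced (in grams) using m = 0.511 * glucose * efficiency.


Actual ethanol: m = 0.511 * 129.8 * 0.932
m = 61.8175 g

61.8175 g


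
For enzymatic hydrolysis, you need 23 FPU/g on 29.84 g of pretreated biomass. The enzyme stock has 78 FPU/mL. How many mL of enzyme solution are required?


V = dosage * m_sub / activity
V = 23 * 29.84 / 78
V = 8.7990 mL

8.7990 mL


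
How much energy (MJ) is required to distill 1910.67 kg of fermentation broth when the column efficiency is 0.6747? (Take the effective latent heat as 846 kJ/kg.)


E = m * 846 / (eta * 1000)
= 1910.67 * 846 / (0.6747 * 1000)
= 2395.7712 MJ

2395.7712 MJ


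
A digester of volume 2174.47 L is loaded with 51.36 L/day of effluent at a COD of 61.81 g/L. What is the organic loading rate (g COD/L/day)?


OLR = Q * S / V
= 51.36 * 61.81 / 2174.47
= 1.4599 g/L/day

1.4599 g/L/day


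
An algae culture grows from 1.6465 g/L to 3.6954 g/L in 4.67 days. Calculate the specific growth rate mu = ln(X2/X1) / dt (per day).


mu = ln(X2/X1) / dt
= ln(3.6954/1.6465) / 4.67
= 0.1731 per day

0.1731 per day


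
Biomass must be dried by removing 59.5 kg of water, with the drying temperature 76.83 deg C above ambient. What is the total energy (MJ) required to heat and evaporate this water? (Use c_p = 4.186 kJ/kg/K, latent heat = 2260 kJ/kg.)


E = m_water * (4.186 * dT + 2260) / 1000
= 59.5 * (4.186 * 76.83 + 2260) / 1000
= 153.6058 MJ

153.6058 MJ


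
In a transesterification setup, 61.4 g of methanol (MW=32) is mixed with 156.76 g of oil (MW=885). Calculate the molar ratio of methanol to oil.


Molar ratio = n_MeOH / n_oil = (MeOH/32) / (oil/885) = (MeOH * 885) / (32 * oil)
= (61.4 * 885) / (32 * 156.76)
= 10.8324

10.8324


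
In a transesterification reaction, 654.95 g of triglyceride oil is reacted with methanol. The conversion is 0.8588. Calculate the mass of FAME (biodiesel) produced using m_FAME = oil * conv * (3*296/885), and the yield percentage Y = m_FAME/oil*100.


m_FAME = oil * conv * (3 * 296 / 885) = oil * conv * (888/885)
= 654.95 * 0.8588 * 888 / 885
= 564.3777 g
Y = m_FAME / oil * 100 = conv * (888/885) * 100
= 0.8588 * 888 / 885 * 100
= 86.17%

564.3777 g FAME; Y = 86.17%


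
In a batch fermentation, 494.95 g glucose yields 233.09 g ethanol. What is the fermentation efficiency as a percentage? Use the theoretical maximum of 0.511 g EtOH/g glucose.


Fermentation efficiency = (actual / (0.511 * glucose)) * 100
= (233.09 / (0.511 * 494.95)) * 100
= 92.1598%

92.1598%


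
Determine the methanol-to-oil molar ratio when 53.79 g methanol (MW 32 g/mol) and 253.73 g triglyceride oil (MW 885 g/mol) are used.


Molar ratio = n_MeOH / n_oil = (MeOH/32) / (oil/885) = (MeOH * 885) / (32 * oil)
= (53.79 * 885) / (32 * 253.73)
= 5.8630

5.8630


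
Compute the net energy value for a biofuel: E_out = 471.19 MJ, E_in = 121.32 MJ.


NEV = E_out - E_in
= 471.19 - 121.32
= 349.8700 MJ

349.8700 MJ


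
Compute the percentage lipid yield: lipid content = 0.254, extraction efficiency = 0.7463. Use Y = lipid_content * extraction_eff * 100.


Y = lipid_content * extraction_eff * 100
= 0.254 * 0.7463 * 100
= 18.9560%

18.9560%


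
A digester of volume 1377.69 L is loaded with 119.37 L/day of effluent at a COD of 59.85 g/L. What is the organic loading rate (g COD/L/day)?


OLR = Q * S / V
= 119.37 * 59.85 / 1377.69
= 5.1857 g/L/day

5.1857 g/L/day


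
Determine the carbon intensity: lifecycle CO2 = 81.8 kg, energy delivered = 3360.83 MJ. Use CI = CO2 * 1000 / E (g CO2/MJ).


CI = CO2 * 1000 / E
= 81.8 * 1000 / 3360.83
= 24.3392 g CO2/MJ

24.3392 g CO2/MJ


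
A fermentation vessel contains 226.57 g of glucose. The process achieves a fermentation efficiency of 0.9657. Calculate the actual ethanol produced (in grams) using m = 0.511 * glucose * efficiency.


Actual ethanol: m = 0.511 * 226.57 * 0.9657
m = 111.8061 g

111.8061 g


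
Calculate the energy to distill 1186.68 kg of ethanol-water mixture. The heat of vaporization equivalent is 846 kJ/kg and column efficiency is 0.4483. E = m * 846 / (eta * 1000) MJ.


E = m * 846 / (eta * 1000)
= 1186.68 * 846 / (0.4483 * 1000)
= 2239.4184 MJ

2239.4184 MJ


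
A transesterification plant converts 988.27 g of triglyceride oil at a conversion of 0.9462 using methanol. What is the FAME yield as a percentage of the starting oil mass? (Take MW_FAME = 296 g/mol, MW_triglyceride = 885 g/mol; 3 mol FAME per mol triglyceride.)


m_FAME = oil * conv * (3 * 296 / 885) = oil * conv * (888/885)
= 988.27 * 0.9462 * 888 / 885
= 938.2709 g
Y = m_FAME / oil * 100 = conv * (888/885) * 100
= 0.9462 * 888 / 885 * 100
= 94.94%

94.94%


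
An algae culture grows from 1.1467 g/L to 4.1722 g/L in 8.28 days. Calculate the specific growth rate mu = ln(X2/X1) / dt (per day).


mu = ln(X2/X1) / dt
= ln(4.1722/1.1467) / 8.28
= 0.1560 per day

0.1560 per day


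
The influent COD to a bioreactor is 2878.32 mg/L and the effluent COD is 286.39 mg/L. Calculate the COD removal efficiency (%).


eta = (COD_in - COD_out) / COD_in * 100
= (2878.32 - 286.39) / 2878.32 * 100
= 90.0501%

90.0501%


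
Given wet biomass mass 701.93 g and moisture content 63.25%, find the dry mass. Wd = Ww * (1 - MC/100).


Wd = Ww * (1 - MC/100)
= 701.93 * (1 - 63.25/100)
= 257.9593 g

257.9593 g


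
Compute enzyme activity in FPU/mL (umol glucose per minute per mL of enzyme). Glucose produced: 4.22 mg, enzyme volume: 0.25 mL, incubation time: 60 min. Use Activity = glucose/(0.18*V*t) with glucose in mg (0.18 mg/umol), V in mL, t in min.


Activity = glucose_mg / (0.18 mg/umol * V_mL * t_min)
= 4.22 / (0.18 * 0.25 * 60)
= 1.5630 FPU/mL

1.5630 FPU/mL


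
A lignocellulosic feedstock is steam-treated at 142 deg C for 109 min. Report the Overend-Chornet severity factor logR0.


logR0 = log10(t * exp((T - 100) / 14.75))
= log10(109 * exp((142 - 100) / 14.75))
= 3.2741

3.2741


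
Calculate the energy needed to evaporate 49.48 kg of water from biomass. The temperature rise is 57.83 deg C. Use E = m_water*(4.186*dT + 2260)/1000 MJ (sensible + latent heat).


E = m_water * (4.186 * dT + 2260) / 1000
= 49.48 * (4.186 * 57.83 + 2260) / 1000
= 123.8027 MJ

123.8027 MJ


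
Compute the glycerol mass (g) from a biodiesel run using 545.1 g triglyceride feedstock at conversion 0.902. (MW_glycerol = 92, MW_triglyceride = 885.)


glycerol = oil * conv * (92/885)
= 545.1 * 0.902 * 92 / 885
= 51.1125 g

51.1125 g


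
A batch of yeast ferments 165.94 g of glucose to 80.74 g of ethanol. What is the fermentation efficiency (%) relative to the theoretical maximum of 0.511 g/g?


Fermentation efficiency = (actual / (0.511 * glucose)) * 100
= (80.74 / (0.511 * 165.94)) * 100
= 95.2175%

95.2175%


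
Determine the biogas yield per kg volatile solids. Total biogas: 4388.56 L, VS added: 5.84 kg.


Y = V / VS
= 4388.56 / 5.84
= 751.4658 L/kg VS

751.4658 L/kg VS


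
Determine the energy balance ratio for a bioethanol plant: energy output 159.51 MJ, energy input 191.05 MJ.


EROI = E_out / E_in
= 159.51 / 191.05
= 0.8349

0.8349


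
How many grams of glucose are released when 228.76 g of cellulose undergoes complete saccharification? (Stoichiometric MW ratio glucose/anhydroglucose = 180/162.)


glucose = cellulose * 180/162
= 228.76 * 180/162
= 254.1778 g

254.1778 g


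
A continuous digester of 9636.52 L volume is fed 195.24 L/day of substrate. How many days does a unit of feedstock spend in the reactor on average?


HRT = V / Q
= 9636.52 / 195.24
= 49.3573 days

49.3573 days


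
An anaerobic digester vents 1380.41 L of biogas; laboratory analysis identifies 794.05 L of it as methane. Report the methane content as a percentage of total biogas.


CH4% = V_CH4 / V_total * 100
= 794.05 / 1380.41 * 100
= 57.5228%

57.5228%


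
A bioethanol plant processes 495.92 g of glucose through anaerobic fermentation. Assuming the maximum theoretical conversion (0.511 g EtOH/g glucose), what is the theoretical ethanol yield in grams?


Theoretical ethanol yield: m_EtOH = 0.511 * m_glucose
m_EtOH = 0.511 * 495.92 = 253.4151 g

253.4151 g


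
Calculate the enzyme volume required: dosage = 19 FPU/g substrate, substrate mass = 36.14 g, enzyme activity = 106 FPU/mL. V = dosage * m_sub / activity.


V = dosage * m_sub / activity
V = 19 * 36.14 / 106
V = 6.4779 mL

6.4779 mL


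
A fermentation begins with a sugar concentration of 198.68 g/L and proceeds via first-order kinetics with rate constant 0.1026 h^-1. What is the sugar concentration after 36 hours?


S = S0 * exp(-k * t)
S = 198.68 * exp(-0.1026 * 36)
S = 4.9436 g/L

4.9436 g/L


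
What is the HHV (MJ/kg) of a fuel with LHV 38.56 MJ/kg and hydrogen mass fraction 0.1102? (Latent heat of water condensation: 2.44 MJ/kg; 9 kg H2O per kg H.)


HHV = LHV + H_frac * 9 * 2.44
= 38.56 + 0.1102 * 9 * 2.44
= 40.9800 MJ/kg

40.9800 MJ/kg


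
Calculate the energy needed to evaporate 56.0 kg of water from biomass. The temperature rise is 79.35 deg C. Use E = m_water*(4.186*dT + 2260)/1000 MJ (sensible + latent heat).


E = m_water * (4.186 * dT + 2260) / 1000
= 56.0 * (4.186 * 79.35 + 2260) / 1000
= 145.1609 MJ

145.1609 MJ


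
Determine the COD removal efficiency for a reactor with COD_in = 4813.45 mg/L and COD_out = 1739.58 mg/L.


eta = (COD_in - COD_out) / COD_in * 100
= (4813.45 - 1739.58) / 4813.45 * 100
= 63.8600%

63.8600%


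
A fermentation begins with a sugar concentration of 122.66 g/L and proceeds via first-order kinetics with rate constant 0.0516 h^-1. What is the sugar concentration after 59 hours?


S = S0 * exp(-k * t)
S = 122.66 * exp(-0.0516 * 59)
S = 5.8417 g/L

5.8417 g/L


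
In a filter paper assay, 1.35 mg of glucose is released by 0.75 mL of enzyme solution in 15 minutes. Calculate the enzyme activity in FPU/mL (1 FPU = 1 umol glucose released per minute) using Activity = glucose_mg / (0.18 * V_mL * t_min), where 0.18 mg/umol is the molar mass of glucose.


Activity = glucose_mg / (0.18 mg/umol * V_mL * t_min)
= 1.35 / (0.18 * 0.75 * 15)
= 0.6667 FPU/mL

0.6667 FPU/mL


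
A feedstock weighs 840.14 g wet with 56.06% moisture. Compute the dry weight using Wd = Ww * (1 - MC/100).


Wd = Ww * (1 - MC/100)
= 840.14 * (1 - 56.06/100)
= 369.1575 g

369.1575 g


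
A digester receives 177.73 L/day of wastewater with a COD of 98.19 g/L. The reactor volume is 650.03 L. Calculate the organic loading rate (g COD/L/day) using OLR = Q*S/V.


OLR = Q * S / V
= 177.73 * 98.19 / 650.03
= 26.8469 g/L/day

26.8469 g/L/day


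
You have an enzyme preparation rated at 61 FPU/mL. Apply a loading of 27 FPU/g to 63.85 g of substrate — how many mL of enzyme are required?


V = dosage * m_sub / activity
V = 27 * 63.85 / 61
V = 28.2615 mL

28.2615 mL


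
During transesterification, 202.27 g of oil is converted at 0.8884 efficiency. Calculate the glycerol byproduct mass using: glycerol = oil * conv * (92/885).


glycerol = oil * conv * (92/885)
= 202.27 * 0.8884 * 92 / 885
= 18.6803 g

18.6803 g


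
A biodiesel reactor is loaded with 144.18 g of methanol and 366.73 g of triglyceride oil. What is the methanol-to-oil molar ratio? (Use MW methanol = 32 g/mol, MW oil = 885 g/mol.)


Molar ratio = n_MeOH / n_oil = (MeOH/32) / (oil/885) = (MeOH * 885) / (32 * oil)
= (144.18 * 885) / (32 * 366.73)
= 10.8731

10.8731


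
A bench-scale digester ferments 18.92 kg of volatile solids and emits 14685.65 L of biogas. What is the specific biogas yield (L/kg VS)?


Y = V / VS
= 14685.65 / 18.92
= 776.1971 L/kg VS

776.1971 L/kg VS


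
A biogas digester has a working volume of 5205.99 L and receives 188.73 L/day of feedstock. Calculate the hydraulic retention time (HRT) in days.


HRT = V / Q
= 5205.99 / 188.73
= 27.5843 days

27.5843 days


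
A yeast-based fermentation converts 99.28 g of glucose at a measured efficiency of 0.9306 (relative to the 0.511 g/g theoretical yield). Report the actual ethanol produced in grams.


Actual ethanol: m = 0.511 * 99.28 * 0.9306
m = 47.2113 g

47.2113 g


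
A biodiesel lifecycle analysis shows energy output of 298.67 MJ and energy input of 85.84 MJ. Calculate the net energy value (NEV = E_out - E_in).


NEV = E_out - E_in
= 298.67 - 85.84
= 212.8300 MJ

212.8300 MJ


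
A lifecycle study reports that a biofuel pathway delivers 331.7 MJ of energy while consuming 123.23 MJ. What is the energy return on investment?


EROI = E_out / E_in
= 331.7 / 123.23
= 2.6917

2.6917


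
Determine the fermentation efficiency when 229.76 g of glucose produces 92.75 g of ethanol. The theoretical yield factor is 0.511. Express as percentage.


Fermentation efficiency = (actual / (0.511 * glucose)) * 100
= (92.75 / (0.511 * 229.76)) * 100
= 78.9985%

78.9985%


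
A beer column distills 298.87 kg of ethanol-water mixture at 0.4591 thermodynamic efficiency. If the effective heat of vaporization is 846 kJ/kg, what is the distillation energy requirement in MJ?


E = m * 846 / (eta * 1000)
= 298.87 * 846 / (0.4591 * 1000)
= 550.7384 MJ

550.7384 MJ


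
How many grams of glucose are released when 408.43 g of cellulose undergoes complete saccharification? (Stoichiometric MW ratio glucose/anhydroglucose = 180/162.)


glucose = cellulose * 180/162
= 408.43 * 180/162
= 453.8111 g

453.8111 g


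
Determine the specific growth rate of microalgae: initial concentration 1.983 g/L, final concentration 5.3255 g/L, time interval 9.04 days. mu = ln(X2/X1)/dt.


mu = ln(X2/X1) / dt
= ln(5.3255/1.983) / 9.04
= 0.1093 per day

0.1093 per day


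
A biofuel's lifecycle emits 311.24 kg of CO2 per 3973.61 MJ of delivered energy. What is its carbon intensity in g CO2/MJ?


CI = CO2 * 1000 / E
= 311.24 * 1000 / 3973.61
= 78.3268 g CO2/MJ

78.3268 g CO2/MJ


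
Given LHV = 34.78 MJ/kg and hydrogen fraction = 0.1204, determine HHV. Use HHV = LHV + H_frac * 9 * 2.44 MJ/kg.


HHV = LHV + H_frac * 9 * 2.44
= 34.78 + 0.1204 * 9 * 2.44
= 37.4240 MJ/kg

37.4240 MJ/kg


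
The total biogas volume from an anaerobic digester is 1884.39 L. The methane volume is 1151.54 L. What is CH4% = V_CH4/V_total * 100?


CH4% = V_CH4 / V_total * 100
= 1151.54 / 1884.39 * 100
= 61.1094%

61.1094%


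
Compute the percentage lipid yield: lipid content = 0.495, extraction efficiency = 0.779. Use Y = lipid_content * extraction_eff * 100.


Y = lipid_content * extraction_eff * 100
= 0.495 * 0.779 * 100
= 38.5605%

38.5605%


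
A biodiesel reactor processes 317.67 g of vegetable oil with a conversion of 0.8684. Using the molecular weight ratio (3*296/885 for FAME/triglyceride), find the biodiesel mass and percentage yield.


m_FAME = oil * conv * (3 * 296 / 885) = oil * conv * (888/885)
= 317.67 * 0.8684 * 888 / 885
= 276.7998 g
Y = m_FAME / oil * 100 = conv * (888/885) * 100
= 0.8684 * 888 / 885 * 100
= 87.13%

276.7998 g FAME; Y = 87.13%


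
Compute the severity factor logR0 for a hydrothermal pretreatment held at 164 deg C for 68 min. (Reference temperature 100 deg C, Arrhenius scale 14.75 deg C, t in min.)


logR0 = log10(t * exp((T - 100) / 14.75))
= log10(68 * exp((164 - 100) / 14.75))
= 3.7169

3.7169


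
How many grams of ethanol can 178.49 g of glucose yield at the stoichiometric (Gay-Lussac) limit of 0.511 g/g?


Theoretical ethanol yield: m_EtOH = 0.511 * m_glucose
m_EtOH = 0.511 * 178.49 = 91.2084 g

91.2084 g


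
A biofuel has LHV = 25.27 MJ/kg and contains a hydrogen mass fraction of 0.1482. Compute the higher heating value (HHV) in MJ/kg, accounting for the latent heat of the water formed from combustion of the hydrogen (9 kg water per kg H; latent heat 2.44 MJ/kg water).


HHV = LHV + H_frac * 9 * 2.44
= 25.27 + 0.1482 * 9 * 2.44
= 28.5245 MJ/kg

28.5245 MJ/kg


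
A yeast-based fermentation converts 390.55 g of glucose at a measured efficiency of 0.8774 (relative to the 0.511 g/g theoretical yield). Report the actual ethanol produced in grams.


Actual ethanol: m = 0.511 * 390.55 * 0.8774
m = 175.1036 g

175.1036 g


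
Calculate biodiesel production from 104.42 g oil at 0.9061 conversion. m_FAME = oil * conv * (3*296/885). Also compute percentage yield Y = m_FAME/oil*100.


m_FAME = oil * conv * (3 * 296 / 885) = oil * conv * (888/885)
= 104.42 * 0.9061 * 888 / 885
= 94.9357 g
Y = m_FAME / oil * 100 = conv * (888/885) * 100
= 0.9061 * 888 / 885 * 100
= 90.92%

94.9357 g FAME; Y = 90.92%


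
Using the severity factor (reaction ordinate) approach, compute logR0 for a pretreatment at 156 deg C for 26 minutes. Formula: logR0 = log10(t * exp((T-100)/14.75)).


logR0 = log10(t * exp((T - 100) / 14.75))
= log10(26 * exp((156 - 100) / 14.75))
= 3.0638

3.0638


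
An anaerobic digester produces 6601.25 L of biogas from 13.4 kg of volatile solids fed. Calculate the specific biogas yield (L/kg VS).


Y = V / VS
= 6601.25 / 13.4
= 492.6306 L/kg VS

492.6306 L/kg VS


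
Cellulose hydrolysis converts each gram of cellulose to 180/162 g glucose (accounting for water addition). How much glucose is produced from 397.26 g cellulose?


glucose = cellulose * 180/162
= 397.26 * 180/162
= 441.4000 g

441.4000 g


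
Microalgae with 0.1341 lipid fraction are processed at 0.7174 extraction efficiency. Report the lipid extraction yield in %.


Y = lipid_content * extraction_eff * 100
= 0.1341 * 0.7174 * 100
= 9.6203%

9.6203%


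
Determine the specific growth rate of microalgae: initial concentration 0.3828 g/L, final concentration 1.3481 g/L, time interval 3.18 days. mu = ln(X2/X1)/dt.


mu = ln(X2/X1) / dt
= ln(1.3481/0.3828) / 3.18
= 0.3959 per day

0.3959 per day


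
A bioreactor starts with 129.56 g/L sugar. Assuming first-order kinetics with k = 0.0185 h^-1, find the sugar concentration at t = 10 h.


S = S0 * exp(-k * t)
S = 129.56 * exp(-0.0185 * 10)
S = 107.6779 g/L

107.6779 g/L


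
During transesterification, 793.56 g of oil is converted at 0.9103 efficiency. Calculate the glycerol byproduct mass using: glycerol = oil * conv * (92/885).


glycerol = oil * conv * (92/885)
= 793.56 * 0.9103 * 92 / 885
= 75.0946 g

75.0946 g


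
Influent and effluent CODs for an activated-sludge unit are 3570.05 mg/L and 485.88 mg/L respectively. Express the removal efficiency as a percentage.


eta = (COD_in - COD_out) / COD_in * 100
= (3570.05 - 485.88) / 3570.05 * 100
= 86.3901%

86.3901%


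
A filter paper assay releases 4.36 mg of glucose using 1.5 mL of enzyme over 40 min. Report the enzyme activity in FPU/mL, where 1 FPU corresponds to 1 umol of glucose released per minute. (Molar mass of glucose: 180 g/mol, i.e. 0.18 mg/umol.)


Activity = glucose_mg / (0.18 mg/umol * V_mL * t_min)
= 4.36 / (0.18 * 1.5 * 40)
= 0.4037 FPU/mL

0.4037 FPU/mL


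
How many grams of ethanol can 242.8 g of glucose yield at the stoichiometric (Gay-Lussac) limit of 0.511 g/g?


Theoretical ethanol yield: m_EtOH = 0.511 * m_glucose
m_EtOH = 0.511 * 242.8 = 124.0708 g

124.0708 g


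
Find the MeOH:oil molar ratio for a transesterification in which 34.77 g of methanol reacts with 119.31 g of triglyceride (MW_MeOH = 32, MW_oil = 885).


Molar ratio = n_MeOH / n_oil = (MeOH/32) / (oil/885) = (MeOH * 885) / (32 * oil)
= (34.77 * 885) / (32 * 119.31)
= 8.0597

8.0597


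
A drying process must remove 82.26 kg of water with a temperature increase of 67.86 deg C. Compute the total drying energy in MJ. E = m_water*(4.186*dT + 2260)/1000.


E = m_water * (4.186 * dT + 2260) / 1000
= 82.26 * (4.186 * 67.86 + 2260) / 1000
= 209.2745 MJ

209.2745 MJ


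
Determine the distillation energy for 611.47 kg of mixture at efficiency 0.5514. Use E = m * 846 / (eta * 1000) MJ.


E = m * 846 / (eta * 1000)
= 611.47 * 846 / (0.5514 * 1000)
= 938.1640 MJ

938.1640 MJ


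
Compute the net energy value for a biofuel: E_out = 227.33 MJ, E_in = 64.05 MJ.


NEV = E_out - E_in
= 227.33 - 64.05
= 163.2800 MJ

163.2800 MJ


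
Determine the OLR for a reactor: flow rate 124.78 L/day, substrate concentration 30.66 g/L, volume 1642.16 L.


OLR = Q * S / V
= 124.78 * 30.66 / 1642.16
= 2.3297 g/L/day

2.3297 g/L/day


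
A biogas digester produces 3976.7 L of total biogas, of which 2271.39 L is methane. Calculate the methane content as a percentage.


CH4% = V_CH4 / V_total * 100
= 2271.39 / 3976.7 * 100
= 57.1175%

57.1175%


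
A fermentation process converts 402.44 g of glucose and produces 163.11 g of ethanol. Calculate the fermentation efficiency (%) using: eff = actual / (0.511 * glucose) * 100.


Fermentation efficiency = (actual / (0.511 * glucose)) * 100
= (163.11 / (0.511 * 402.44)) * 100
= 79.3156%

79.3156%


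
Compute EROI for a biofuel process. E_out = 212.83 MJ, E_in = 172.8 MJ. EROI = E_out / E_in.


EROI = E_out / E_in
= 212.83 / 172.8
= 1.2317

1.2317


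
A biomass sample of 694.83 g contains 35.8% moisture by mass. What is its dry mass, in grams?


Wd = Ww * (1 - MC/100)
= 694.83 * (1 - 35.8/100)
= 446.0809 g

446.0809 g


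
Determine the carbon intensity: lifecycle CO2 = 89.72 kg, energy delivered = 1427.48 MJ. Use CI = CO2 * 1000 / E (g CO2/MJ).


CI = CO2 * 1000 / E
= 89.72 * 1000 / 1427.48
= 62.8520 g CO2/MJ

62.8520 g CO2/MJ


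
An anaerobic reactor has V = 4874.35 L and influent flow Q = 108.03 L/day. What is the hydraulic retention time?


HRT = V / Q
= 4874.35 / 108.03
= 45.1203 days

45.1203 days


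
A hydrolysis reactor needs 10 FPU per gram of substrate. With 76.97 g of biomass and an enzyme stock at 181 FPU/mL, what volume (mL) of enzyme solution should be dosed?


V = dosage * m_sub / activity
V = 10 * 76.97 / 181
V = 4.2525 mL

4.2525 mL


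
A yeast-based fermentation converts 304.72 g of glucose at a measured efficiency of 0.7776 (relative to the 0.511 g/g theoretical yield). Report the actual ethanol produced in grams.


Actual ethanol: m = 0.511 * 304.72 * 0.7776
m = 121.0816 g

121.0816 g


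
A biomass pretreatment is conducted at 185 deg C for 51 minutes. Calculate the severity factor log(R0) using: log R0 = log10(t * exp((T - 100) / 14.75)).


logR0 = log10(t * exp((T - 100) / 14.75))
= log10(51 * exp((185 - 100) / 14.75))
= 4.2103

4.2103


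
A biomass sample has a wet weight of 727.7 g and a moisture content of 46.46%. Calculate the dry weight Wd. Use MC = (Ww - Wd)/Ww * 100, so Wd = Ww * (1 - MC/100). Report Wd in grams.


Wd = Ww * (1 - MC/100)
= 727.7 * (1 - 46.46/100)
= 389.6106 g

389.6106 g


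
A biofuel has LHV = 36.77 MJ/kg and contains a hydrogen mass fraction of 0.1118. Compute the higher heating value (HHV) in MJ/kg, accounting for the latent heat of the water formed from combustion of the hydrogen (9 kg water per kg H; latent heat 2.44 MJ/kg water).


HHV = LHV + H_frac * 9 * 2.44
= 36.77 + 0.1118 * 9 * 2.44
= 39.2251 MJ/kg

39.2251 MJ/kg


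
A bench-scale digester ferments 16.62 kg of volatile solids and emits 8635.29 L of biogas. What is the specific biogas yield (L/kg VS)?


Y = V / VS
= 8635.29 / 16.62
= 519.5722 L/kg VS

519.5722 L/kg VS


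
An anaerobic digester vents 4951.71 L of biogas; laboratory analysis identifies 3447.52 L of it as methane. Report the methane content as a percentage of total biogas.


CH4% = V_CH4 / V_total * 100
= 3447.52 / 4951.71 * 100
= 69.6228%

69.6228%


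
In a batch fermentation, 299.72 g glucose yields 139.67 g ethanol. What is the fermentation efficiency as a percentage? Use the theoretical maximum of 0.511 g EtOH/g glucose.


Fermentation efficiency = (actual / (0.511 * glucose)) * 100
= (139.67 / (0.511 * 299.72)) * 100
= 91.1941%

91.1941%


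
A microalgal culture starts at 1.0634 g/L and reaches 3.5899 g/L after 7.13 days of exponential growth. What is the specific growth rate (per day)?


mu = ln(X2/X1) / dt
= ln(3.5899/1.0634) / 7.13
= 0.1706 per day

0.1706 per day
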